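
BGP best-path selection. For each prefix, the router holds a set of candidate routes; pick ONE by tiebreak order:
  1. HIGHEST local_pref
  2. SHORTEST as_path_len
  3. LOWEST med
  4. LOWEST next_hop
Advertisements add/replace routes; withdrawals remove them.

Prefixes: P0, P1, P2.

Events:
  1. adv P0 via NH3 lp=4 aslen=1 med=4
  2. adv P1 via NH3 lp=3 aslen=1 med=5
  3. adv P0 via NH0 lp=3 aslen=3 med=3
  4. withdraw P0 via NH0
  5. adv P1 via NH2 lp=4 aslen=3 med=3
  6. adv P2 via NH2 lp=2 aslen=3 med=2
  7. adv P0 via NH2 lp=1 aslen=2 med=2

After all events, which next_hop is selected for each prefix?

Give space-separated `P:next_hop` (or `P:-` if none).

Answer: P0:NH3 P1:NH2 P2:NH2

Derivation:
Op 1: best P0=NH3 P1=- P2=-
Op 2: best P0=NH3 P1=NH3 P2=-
Op 3: best P0=NH3 P1=NH3 P2=-
Op 4: best P0=NH3 P1=NH3 P2=-
Op 5: best P0=NH3 P1=NH2 P2=-
Op 6: best P0=NH3 P1=NH2 P2=NH2
Op 7: best P0=NH3 P1=NH2 P2=NH2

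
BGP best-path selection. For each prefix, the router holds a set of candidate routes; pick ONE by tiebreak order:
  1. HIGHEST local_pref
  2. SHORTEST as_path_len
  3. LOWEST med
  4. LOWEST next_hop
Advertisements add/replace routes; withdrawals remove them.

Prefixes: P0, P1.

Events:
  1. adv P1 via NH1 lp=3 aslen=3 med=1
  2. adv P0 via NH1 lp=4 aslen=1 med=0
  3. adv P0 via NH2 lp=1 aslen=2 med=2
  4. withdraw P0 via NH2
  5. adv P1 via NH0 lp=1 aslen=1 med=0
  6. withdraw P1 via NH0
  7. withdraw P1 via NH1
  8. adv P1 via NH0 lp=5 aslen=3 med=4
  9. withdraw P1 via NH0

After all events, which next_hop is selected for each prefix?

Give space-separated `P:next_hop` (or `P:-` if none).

Op 1: best P0=- P1=NH1
Op 2: best P0=NH1 P1=NH1
Op 3: best P0=NH1 P1=NH1
Op 4: best P0=NH1 P1=NH1
Op 5: best P0=NH1 P1=NH1
Op 6: best P0=NH1 P1=NH1
Op 7: best P0=NH1 P1=-
Op 8: best P0=NH1 P1=NH0
Op 9: best P0=NH1 P1=-

Answer: P0:NH1 P1:-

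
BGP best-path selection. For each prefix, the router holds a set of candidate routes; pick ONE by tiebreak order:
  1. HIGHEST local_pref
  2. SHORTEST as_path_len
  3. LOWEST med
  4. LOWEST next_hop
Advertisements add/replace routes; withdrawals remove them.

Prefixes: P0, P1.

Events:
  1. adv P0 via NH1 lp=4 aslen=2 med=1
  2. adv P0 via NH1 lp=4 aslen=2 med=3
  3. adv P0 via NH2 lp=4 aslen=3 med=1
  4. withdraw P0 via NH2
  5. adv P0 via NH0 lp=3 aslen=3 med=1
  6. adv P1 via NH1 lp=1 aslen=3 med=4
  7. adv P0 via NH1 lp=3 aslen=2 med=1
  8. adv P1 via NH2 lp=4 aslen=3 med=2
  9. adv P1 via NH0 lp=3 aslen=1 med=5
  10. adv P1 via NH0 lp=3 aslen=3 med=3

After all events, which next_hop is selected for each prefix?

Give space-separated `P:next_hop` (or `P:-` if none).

Answer: P0:NH1 P1:NH2

Derivation:
Op 1: best P0=NH1 P1=-
Op 2: best P0=NH1 P1=-
Op 3: best P0=NH1 P1=-
Op 4: best P0=NH1 P1=-
Op 5: best P0=NH1 P1=-
Op 6: best P0=NH1 P1=NH1
Op 7: best P0=NH1 P1=NH1
Op 8: best P0=NH1 P1=NH2
Op 9: best P0=NH1 P1=NH2
Op 10: best P0=NH1 P1=NH2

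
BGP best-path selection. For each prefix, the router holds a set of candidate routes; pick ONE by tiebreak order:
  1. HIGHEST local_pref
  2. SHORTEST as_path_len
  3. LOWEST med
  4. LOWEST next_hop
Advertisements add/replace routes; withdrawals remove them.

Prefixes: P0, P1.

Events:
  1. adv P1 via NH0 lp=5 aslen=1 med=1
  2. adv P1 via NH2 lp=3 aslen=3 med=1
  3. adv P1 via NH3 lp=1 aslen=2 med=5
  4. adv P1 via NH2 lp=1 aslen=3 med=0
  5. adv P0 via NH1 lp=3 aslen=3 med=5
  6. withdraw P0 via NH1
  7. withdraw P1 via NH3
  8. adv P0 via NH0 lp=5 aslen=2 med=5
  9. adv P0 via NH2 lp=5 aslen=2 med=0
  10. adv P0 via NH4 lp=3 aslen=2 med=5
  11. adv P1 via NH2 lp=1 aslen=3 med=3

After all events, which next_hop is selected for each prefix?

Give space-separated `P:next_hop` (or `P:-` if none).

Answer: P0:NH2 P1:NH0

Derivation:
Op 1: best P0=- P1=NH0
Op 2: best P0=- P1=NH0
Op 3: best P0=- P1=NH0
Op 4: best P0=- P1=NH0
Op 5: best P0=NH1 P1=NH0
Op 6: best P0=- P1=NH0
Op 7: best P0=- P1=NH0
Op 8: best P0=NH0 P1=NH0
Op 9: best P0=NH2 P1=NH0
Op 10: best P0=NH2 P1=NH0
Op 11: best P0=NH2 P1=NH0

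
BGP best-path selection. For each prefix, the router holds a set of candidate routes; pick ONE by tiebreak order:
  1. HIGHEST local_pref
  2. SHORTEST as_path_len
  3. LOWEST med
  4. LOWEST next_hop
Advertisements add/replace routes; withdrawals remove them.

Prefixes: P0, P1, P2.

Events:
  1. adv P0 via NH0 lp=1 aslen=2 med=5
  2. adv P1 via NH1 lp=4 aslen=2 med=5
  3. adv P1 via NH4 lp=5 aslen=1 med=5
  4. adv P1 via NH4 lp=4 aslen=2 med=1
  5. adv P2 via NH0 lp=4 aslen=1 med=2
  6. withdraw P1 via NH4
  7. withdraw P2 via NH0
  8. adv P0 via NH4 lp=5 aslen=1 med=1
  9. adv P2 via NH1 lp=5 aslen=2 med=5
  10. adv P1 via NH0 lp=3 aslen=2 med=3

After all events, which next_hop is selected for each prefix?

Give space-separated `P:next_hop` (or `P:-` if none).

Answer: P0:NH4 P1:NH1 P2:NH1

Derivation:
Op 1: best P0=NH0 P1=- P2=-
Op 2: best P0=NH0 P1=NH1 P2=-
Op 3: best P0=NH0 P1=NH4 P2=-
Op 4: best P0=NH0 P1=NH4 P2=-
Op 5: best P0=NH0 P1=NH4 P2=NH0
Op 6: best P0=NH0 P1=NH1 P2=NH0
Op 7: best P0=NH0 P1=NH1 P2=-
Op 8: best P0=NH4 P1=NH1 P2=-
Op 9: best P0=NH4 P1=NH1 P2=NH1
Op 10: best P0=NH4 P1=NH1 P2=NH1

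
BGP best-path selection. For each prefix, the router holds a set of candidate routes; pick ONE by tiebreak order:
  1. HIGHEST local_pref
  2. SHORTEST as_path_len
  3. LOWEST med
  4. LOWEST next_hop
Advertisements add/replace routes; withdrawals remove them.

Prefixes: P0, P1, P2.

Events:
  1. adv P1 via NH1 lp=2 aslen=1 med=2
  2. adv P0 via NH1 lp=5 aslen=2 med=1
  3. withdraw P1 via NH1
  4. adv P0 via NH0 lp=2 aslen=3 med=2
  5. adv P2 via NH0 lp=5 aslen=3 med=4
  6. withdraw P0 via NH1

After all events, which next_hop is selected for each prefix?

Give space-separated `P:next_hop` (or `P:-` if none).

Answer: P0:NH0 P1:- P2:NH0

Derivation:
Op 1: best P0=- P1=NH1 P2=-
Op 2: best P0=NH1 P1=NH1 P2=-
Op 3: best P0=NH1 P1=- P2=-
Op 4: best P0=NH1 P1=- P2=-
Op 5: best P0=NH1 P1=- P2=NH0
Op 6: best P0=NH0 P1=- P2=NH0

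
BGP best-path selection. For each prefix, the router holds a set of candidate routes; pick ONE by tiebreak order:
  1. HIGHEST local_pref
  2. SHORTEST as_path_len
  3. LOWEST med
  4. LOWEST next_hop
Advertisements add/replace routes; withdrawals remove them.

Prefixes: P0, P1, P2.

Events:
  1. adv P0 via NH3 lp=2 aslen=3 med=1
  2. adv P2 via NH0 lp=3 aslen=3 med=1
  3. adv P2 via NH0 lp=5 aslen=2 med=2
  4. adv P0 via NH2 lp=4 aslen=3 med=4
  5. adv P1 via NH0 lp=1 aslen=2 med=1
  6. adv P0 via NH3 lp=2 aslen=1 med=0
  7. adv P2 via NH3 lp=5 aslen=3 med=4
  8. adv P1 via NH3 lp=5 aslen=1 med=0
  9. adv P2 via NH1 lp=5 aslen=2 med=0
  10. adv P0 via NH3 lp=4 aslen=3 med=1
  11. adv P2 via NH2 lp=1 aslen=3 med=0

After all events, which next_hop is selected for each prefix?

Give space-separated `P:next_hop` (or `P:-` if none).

Op 1: best P0=NH3 P1=- P2=-
Op 2: best P0=NH3 P1=- P2=NH0
Op 3: best P0=NH3 P1=- P2=NH0
Op 4: best P0=NH2 P1=- P2=NH0
Op 5: best P0=NH2 P1=NH0 P2=NH0
Op 6: best P0=NH2 P1=NH0 P2=NH0
Op 7: best P0=NH2 P1=NH0 P2=NH0
Op 8: best P0=NH2 P1=NH3 P2=NH0
Op 9: best P0=NH2 P1=NH3 P2=NH1
Op 10: best P0=NH3 P1=NH3 P2=NH1
Op 11: best P0=NH3 P1=NH3 P2=NH1

Answer: P0:NH3 P1:NH3 P2:NH1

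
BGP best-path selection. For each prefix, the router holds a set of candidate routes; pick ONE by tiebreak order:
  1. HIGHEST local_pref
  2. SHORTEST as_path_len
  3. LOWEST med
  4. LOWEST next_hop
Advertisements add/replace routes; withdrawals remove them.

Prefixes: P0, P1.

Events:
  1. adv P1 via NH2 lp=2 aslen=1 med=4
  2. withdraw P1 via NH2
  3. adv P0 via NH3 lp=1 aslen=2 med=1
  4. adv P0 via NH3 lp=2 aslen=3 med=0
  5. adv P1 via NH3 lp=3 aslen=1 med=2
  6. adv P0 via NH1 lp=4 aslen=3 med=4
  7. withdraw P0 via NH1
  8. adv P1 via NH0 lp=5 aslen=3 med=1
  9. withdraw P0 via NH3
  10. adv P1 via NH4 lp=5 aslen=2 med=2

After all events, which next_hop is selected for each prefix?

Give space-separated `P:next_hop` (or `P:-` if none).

Op 1: best P0=- P1=NH2
Op 2: best P0=- P1=-
Op 3: best P0=NH3 P1=-
Op 4: best P0=NH3 P1=-
Op 5: best P0=NH3 P1=NH3
Op 6: best P0=NH1 P1=NH3
Op 7: best P0=NH3 P1=NH3
Op 8: best P0=NH3 P1=NH0
Op 9: best P0=- P1=NH0
Op 10: best P0=- P1=NH4

Answer: P0:- P1:NH4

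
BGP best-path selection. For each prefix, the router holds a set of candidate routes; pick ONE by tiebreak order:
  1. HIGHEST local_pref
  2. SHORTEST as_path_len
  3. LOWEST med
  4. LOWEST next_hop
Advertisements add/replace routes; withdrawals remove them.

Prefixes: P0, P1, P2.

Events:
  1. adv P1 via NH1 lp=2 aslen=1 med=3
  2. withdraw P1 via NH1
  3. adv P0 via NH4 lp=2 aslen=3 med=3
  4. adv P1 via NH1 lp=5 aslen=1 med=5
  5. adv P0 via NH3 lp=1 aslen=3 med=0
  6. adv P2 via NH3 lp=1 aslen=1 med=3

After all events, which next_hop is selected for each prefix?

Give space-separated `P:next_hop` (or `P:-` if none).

Answer: P0:NH4 P1:NH1 P2:NH3

Derivation:
Op 1: best P0=- P1=NH1 P2=-
Op 2: best P0=- P1=- P2=-
Op 3: best P0=NH4 P1=- P2=-
Op 4: best P0=NH4 P1=NH1 P2=-
Op 5: best P0=NH4 P1=NH1 P2=-
Op 6: best P0=NH4 P1=NH1 P2=NH3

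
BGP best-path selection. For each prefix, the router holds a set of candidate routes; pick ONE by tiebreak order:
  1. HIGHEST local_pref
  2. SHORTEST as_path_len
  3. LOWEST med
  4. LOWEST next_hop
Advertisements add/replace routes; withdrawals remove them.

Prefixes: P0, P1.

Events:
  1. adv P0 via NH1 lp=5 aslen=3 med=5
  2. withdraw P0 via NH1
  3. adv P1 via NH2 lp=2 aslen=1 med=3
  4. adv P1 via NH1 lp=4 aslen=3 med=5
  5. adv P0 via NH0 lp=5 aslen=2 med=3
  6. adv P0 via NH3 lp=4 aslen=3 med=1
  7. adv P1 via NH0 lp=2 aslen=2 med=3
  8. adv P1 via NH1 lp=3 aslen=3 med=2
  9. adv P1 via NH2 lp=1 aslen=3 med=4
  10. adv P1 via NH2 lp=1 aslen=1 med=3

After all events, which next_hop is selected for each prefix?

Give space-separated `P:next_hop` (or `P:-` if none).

Answer: P0:NH0 P1:NH1

Derivation:
Op 1: best P0=NH1 P1=-
Op 2: best P0=- P1=-
Op 3: best P0=- P1=NH2
Op 4: best P0=- P1=NH1
Op 5: best P0=NH0 P1=NH1
Op 6: best P0=NH0 P1=NH1
Op 7: best P0=NH0 P1=NH1
Op 8: best P0=NH0 P1=NH1
Op 9: best P0=NH0 P1=NH1
Op 10: best P0=NH0 P1=NH1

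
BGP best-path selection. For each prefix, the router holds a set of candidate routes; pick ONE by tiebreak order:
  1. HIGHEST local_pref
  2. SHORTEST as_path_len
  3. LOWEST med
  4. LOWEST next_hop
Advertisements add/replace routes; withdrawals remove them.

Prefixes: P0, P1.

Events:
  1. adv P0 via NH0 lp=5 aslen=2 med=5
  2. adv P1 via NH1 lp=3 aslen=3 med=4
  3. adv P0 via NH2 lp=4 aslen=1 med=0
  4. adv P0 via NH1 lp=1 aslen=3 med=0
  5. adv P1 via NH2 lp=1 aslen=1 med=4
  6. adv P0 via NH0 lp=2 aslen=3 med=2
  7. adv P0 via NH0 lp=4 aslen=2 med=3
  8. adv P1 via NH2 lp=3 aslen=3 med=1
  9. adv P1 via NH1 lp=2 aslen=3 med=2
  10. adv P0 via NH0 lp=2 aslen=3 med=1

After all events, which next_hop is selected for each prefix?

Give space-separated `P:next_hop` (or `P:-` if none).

Op 1: best P0=NH0 P1=-
Op 2: best P0=NH0 P1=NH1
Op 3: best P0=NH0 P1=NH1
Op 4: best P0=NH0 P1=NH1
Op 5: best P0=NH0 P1=NH1
Op 6: best P0=NH2 P1=NH1
Op 7: best P0=NH2 P1=NH1
Op 8: best P0=NH2 P1=NH2
Op 9: best P0=NH2 P1=NH2
Op 10: best P0=NH2 P1=NH2

Answer: P0:NH2 P1:NH2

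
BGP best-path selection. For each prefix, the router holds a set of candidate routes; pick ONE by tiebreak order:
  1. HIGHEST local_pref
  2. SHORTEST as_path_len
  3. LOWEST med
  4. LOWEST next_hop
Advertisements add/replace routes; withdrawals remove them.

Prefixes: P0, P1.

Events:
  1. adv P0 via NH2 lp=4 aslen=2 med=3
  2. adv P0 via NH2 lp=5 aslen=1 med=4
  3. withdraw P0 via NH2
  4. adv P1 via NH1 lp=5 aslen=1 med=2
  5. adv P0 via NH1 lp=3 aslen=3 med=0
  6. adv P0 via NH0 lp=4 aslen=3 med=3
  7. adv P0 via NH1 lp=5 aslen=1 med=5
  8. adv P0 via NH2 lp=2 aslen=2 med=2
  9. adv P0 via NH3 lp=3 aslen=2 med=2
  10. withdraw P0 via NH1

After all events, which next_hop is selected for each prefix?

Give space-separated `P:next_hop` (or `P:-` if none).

Answer: P0:NH0 P1:NH1

Derivation:
Op 1: best P0=NH2 P1=-
Op 2: best P0=NH2 P1=-
Op 3: best P0=- P1=-
Op 4: best P0=- P1=NH1
Op 5: best P0=NH1 P1=NH1
Op 6: best P0=NH0 P1=NH1
Op 7: best P0=NH1 P1=NH1
Op 8: best P0=NH1 P1=NH1
Op 9: best P0=NH1 P1=NH1
Op 10: best P0=NH0 P1=NH1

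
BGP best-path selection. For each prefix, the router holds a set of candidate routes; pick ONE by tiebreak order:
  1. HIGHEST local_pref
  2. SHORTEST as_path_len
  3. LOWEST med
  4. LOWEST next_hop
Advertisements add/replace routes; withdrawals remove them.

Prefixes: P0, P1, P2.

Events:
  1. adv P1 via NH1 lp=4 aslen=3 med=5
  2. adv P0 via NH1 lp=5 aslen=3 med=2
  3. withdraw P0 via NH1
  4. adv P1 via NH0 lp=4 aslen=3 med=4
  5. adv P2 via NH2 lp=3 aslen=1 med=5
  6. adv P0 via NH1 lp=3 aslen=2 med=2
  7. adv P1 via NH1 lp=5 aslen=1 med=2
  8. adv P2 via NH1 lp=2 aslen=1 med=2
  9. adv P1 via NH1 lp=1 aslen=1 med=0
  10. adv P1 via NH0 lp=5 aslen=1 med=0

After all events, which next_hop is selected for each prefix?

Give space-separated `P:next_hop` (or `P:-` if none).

Op 1: best P0=- P1=NH1 P2=-
Op 2: best P0=NH1 P1=NH1 P2=-
Op 3: best P0=- P1=NH1 P2=-
Op 4: best P0=- P1=NH0 P2=-
Op 5: best P0=- P1=NH0 P2=NH2
Op 6: best P0=NH1 P1=NH0 P2=NH2
Op 7: best P0=NH1 P1=NH1 P2=NH2
Op 8: best P0=NH1 P1=NH1 P2=NH2
Op 9: best P0=NH1 P1=NH0 P2=NH2
Op 10: best P0=NH1 P1=NH0 P2=NH2

Answer: P0:NH1 P1:NH0 P2:NH2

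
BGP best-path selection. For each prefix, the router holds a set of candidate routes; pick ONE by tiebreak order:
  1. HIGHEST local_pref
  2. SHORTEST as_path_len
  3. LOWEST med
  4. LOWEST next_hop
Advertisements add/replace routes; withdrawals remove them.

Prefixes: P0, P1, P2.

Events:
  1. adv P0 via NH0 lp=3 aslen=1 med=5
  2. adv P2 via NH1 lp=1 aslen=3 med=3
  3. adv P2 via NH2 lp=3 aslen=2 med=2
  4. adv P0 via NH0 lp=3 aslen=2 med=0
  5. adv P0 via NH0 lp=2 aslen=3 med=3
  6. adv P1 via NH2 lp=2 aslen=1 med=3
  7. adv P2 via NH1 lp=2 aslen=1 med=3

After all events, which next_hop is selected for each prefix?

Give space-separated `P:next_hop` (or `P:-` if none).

Op 1: best P0=NH0 P1=- P2=-
Op 2: best P0=NH0 P1=- P2=NH1
Op 3: best P0=NH0 P1=- P2=NH2
Op 4: best P0=NH0 P1=- P2=NH2
Op 5: best P0=NH0 P1=- P2=NH2
Op 6: best P0=NH0 P1=NH2 P2=NH2
Op 7: best P0=NH0 P1=NH2 P2=NH2

Answer: P0:NH0 P1:NH2 P2:NH2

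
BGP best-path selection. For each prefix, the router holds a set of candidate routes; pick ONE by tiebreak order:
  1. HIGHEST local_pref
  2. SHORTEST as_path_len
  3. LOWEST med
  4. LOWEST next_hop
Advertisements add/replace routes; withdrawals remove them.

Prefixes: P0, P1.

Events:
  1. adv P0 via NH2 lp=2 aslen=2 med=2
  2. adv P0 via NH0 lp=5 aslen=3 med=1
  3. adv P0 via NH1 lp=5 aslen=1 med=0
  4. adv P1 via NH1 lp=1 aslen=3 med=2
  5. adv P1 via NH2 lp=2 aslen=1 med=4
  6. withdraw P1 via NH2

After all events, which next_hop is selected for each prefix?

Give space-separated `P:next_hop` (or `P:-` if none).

Answer: P0:NH1 P1:NH1

Derivation:
Op 1: best P0=NH2 P1=-
Op 2: best P0=NH0 P1=-
Op 3: best P0=NH1 P1=-
Op 4: best P0=NH1 P1=NH1
Op 5: best P0=NH1 P1=NH2
Op 6: best P0=NH1 P1=NH1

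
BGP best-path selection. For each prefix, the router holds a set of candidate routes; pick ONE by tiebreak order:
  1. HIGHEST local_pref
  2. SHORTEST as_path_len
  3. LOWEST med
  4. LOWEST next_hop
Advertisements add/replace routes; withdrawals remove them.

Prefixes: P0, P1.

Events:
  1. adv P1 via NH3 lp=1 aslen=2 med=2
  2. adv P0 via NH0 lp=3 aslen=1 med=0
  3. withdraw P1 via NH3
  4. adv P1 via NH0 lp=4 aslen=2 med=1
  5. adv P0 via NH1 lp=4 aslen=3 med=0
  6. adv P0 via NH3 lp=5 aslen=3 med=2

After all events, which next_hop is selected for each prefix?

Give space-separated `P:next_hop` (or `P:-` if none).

Op 1: best P0=- P1=NH3
Op 2: best P0=NH0 P1=NH3
Op 3: best P0=NH0 P1=-
Op 4: best P0=NH0 P1=NH0
Op 5: best P0=NH1 P1=NH0
Op 6: best P0=NH3 P1=NH0

Answer: P0:NH3 P1:NH0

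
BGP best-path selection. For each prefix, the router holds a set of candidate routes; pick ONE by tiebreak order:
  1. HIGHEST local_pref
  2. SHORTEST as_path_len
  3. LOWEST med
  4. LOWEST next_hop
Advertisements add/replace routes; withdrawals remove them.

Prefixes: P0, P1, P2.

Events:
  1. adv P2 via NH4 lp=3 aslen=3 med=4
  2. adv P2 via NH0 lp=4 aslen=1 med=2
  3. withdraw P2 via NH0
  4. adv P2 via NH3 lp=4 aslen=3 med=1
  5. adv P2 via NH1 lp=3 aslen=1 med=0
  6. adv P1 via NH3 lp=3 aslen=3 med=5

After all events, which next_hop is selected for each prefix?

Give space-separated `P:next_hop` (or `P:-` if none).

Op 1: best P0=- P1=- P2=NH4
Op 2: best P0=- P1=- P2=NH0
Op 3: best P0=- P1=- P2=NH4
Op 4: best P0=- P1=- P2=NH3
Op 5: best P0=- P1=- P2=NH3
Op 6: best P0=- P1=NH3 P2=NH3

Answer: P0:- P1:NH3 P2:NH3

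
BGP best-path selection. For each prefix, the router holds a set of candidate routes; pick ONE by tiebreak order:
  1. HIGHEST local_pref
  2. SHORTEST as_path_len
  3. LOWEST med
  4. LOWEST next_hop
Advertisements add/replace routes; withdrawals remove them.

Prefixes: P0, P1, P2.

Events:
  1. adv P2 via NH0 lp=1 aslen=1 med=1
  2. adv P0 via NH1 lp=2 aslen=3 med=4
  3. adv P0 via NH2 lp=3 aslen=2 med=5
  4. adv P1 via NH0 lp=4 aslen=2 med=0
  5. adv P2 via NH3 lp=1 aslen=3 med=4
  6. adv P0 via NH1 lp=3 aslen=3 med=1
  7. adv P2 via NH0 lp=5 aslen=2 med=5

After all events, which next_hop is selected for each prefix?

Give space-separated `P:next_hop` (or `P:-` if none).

Op 1: best P0=- P1=- P2=NH0
Op 2: best P0=NH1 P1=- P2=NH0
Op 3: best P0=NH2 P1=- P2=NH0
Op 4: best P0=NH2 P1=NH0 P2=NH0
Op 5: best P0=NH2 P1=NH0 P2=NH0
Op 6: best P0=NH2 P1=NH0 P2=NH0
Op 7: best P0=NH2 P1=NH0 P2=NH0

Answer: P0:NH2 P1:NH0 P2:NH0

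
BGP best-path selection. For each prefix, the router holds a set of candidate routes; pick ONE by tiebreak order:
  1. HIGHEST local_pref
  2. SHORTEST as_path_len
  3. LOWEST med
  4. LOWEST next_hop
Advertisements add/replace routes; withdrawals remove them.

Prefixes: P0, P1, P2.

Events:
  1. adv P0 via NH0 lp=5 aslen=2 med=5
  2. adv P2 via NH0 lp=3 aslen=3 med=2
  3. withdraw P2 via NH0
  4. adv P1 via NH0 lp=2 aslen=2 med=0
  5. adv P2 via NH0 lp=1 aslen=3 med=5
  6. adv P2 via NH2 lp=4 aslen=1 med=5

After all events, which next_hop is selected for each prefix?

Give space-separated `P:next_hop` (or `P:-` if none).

Answer: P0:NH0 P1:NH0 P2:NH2

Derivation:
Op 1: best P0=NH0 P1=- P2=-
Op 2: best P0=NH0 P1=- P2=NH0
Op 3: best P0=NH0 P1=- P2=-
Op 4: best P0=NH0 P1=NH0 P2=-
Op 5: best P0=NH0 P1=NH0 P2=NH0
Op 6: best P0=NH0 P1=NH0 P2=NH2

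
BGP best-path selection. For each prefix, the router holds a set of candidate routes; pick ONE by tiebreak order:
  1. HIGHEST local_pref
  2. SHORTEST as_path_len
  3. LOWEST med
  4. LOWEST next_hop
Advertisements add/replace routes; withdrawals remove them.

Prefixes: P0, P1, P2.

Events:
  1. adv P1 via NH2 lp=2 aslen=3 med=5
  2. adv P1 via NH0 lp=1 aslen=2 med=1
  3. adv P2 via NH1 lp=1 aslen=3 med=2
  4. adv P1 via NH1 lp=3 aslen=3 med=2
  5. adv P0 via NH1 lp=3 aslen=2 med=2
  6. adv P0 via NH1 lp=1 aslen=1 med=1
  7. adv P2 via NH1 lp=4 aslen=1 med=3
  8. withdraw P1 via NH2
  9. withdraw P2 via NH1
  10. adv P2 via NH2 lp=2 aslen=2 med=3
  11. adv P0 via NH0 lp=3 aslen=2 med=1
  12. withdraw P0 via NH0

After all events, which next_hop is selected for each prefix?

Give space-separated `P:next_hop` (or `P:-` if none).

Answer: P0:NH1 P1:NH1 P2:NH2

Derivation:
Op 1: best P0=- P1=NH2 P2=-
Op 2: best P0=- P1=NH2 P2=-
Op 3: best P0=- P1=NH2 P2=NH1
Op 4: best P0=- P1=NH1 P2=NH1
Op 5: best P0=NH1 P1=NH1 P2=NH1
Op 6: best P0=NH1 P1=NH1 P2=NH1
Op 7: best P0=NH1 P1=NH1 P2=NH1
Op 8: best P0=NH1 P1=NH1 P2=NH1
Op 9: best P0=NH1 P1=NH1 P2=-
Op 10: best P0=NH1 P1=NH1 P2=NH2
Op 11: best P0=NH0 P1=NH1 P2=NH2
Op 12: best P0=NH1 P1=NH1 P2=NH2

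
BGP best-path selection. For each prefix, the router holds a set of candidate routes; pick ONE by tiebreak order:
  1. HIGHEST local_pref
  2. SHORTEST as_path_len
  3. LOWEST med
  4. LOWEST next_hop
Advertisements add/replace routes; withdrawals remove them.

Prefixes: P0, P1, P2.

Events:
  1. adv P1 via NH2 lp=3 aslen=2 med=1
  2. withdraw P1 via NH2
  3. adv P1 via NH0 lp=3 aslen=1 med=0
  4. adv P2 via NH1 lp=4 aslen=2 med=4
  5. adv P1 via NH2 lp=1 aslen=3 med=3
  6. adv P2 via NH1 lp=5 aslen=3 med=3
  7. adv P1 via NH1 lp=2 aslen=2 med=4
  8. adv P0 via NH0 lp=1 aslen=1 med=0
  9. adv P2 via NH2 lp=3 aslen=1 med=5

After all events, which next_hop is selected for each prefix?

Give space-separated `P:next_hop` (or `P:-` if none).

Answer: P0:NH0 P1:NH0 P2:NH1

Derivation:
Op 1: best P0=- P1=NH2 P2=-
Op 2: best P0=- P1=- P2=-
Op 3: best P0=- P1=NH0 P2=-
Op 4: best P0=- P1=NH0 P2=NH1
Op 5: best P0=- P1=NH0 P2=NH1
Op 6: best P0=- P1=NH0 P2=NH1
Op 7: best P0=- P1=NH0 P2=NH1
Op 8: best P0=NH0 P1=NH0 P2=NH1
Op 9: best P0=NH0 P1=NH0 P2=NH1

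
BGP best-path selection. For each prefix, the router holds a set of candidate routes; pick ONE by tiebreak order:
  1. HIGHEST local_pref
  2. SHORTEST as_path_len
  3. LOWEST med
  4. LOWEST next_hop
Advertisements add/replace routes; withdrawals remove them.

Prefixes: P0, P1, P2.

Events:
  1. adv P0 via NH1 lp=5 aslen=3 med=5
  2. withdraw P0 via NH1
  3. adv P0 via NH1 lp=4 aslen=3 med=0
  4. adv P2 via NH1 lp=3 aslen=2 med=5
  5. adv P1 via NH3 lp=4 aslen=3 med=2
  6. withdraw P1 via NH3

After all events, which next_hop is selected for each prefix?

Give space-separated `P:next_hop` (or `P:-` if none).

Answer: P0:NH1 P1:- P2:NH1

Derivation:
Op 1: best P0=NH1 P1=- P2=-
Op 2: best P0=- P1=- P2=-
Op 3: best P0=NH1 P1=- P2=-
Op 4: best P0=NH1 P1=- P2=NH1
Op 5: best P0=NH1 P1=NH3 P2=NH1
Op 6: best P0=NH1 P1=- P2=NH1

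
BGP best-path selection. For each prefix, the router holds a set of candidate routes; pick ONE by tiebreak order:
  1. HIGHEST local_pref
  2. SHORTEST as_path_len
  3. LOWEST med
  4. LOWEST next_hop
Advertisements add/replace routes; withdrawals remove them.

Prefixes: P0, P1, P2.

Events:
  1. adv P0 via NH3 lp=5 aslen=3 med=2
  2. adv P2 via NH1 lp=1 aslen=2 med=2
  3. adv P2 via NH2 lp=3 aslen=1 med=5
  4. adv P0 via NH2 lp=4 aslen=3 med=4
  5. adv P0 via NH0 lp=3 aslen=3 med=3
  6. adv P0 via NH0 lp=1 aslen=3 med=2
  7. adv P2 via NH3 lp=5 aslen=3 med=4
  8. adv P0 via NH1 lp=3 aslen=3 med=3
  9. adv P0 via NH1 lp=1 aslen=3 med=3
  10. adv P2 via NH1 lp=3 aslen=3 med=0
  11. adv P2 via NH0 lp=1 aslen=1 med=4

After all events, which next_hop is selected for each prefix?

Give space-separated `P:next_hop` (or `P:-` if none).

Answer: P0:NH3 P1:- P2:NH3

Derivation:
Op 1: best P0=NH3 P1=- P2=-
Op 2: best P0=NH3 P1=- P2=NH1
Op 3: best P0=NH3 P1=- P2=NH2
Op 4: best P0=NH3 P1=- P2=NH2
Op 5: best P0=NH3 P1=- P2=NH2
Op 6: best P0=NH3 P1=- P2=NH2
Op 7: best P0=NH3 P1=- P2=NH3
Op 8: best P0=NH3 P1=- P2=NH3
Op 9: best P0=NH3 P1=- P2=NH3
Op 10: best P0=NH3 P1=- P2=NH3
Op 11: best P0=NH3 P1=- P2=NH3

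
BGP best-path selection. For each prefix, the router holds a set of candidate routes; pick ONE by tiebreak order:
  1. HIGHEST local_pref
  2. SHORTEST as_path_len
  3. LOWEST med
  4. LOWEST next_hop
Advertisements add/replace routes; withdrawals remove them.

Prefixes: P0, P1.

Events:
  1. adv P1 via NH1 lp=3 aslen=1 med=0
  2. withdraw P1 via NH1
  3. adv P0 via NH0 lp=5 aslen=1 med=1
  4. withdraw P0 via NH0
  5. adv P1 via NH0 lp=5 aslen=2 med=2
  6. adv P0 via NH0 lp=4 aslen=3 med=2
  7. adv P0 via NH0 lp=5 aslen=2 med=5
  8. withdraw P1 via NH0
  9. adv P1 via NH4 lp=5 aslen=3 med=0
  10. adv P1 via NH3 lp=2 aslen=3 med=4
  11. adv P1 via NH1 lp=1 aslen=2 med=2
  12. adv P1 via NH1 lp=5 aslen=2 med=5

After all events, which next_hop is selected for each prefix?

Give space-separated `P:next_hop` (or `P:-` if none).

Answer: P0:NH0 P1:NH1

Derivation:
Op 1: best P0=- P1=NH1
Op 2: best P0=- P1=-
Op 3: best P0=NH0 P1=-
Op 4: best P0=- P1=-
Op 5: best P0=- P1=NH0
Op 6: best P0=NH0 P1=NH0
Op 7: best P0=NH0 P1=NH0
Op 8: best P0=NH0 P1=-
Op 9: best P0=NH0 P1=NH4
Op 10: best P0=NH0 P1=NH4
Op 11: best P0=NH0 P1=NH4
Op 12: best P0=NH0 P1=NH1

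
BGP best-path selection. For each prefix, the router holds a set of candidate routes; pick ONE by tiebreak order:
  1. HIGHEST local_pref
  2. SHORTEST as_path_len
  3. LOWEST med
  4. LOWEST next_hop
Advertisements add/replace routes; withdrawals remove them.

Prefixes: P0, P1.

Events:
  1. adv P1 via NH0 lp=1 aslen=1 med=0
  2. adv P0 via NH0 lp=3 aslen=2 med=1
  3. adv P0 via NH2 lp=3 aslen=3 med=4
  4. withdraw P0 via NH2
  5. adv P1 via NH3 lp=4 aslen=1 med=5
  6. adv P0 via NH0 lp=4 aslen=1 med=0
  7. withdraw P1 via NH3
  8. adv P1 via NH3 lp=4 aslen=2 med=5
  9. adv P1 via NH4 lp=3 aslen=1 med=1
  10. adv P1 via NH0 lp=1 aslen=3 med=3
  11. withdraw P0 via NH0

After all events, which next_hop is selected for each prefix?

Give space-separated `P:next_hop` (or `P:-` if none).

Op 1: best P0=- P1=NH0
Op 2: best P0=NH0 P1=NH0
Op 3: best P0=NH0 P1=NH0
Op 4: best P0=NH0 P1=NH0
Op 5: best P0=NH0 P1=NH3
Op 6: best P0=NH0 P1=NH3
Op 7: best P0=NH0 P1=NH0
Op 8: best P0=NH0 P1=NH3
Op 9: best P0=NH0 P1=NH3
Op 10: best P0=NH0 P1=NH3
Op 11: best P0=- P1=NH3

Answer: P0:- P1:NH3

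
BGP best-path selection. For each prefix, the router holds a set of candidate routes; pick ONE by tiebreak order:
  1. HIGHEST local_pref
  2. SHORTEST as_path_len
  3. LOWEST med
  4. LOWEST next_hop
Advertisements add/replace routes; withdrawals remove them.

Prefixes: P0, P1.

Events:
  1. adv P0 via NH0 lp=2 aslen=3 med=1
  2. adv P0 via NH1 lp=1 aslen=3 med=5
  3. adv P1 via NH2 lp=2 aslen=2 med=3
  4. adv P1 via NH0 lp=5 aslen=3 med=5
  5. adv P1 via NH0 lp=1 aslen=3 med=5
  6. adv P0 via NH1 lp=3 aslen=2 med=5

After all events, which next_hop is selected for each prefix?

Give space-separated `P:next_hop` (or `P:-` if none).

Op 1: best P0=NH0 P1=-
Op 2: best P0=NH0 P1=-
Op 3: best P0=NH0 P1=NH2
Op 4: best P0=NH0 P1=NH0
Op 5: best P0=NH0 P1=NH2
Op 6: best P0=NH1 P1=NH2

Answer: P0:NH1 P1:NH2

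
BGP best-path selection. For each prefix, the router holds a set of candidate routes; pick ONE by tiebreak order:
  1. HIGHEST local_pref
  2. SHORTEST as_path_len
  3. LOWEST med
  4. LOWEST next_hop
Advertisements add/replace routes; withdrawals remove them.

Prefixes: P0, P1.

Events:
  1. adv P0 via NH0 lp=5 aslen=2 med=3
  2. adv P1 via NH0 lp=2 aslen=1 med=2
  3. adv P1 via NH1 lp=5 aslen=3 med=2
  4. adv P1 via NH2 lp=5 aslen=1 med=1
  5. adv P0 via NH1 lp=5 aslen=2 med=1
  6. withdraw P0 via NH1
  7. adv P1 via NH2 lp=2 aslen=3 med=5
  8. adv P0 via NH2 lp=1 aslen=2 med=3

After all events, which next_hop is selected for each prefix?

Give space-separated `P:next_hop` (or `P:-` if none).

Op 1: best P0=NH0 P1=-
Op 2: best P0=NH0 P1=NH0
Op 3: best P0=NH0 P1=NH1
Op 4: best P0=NH0 P1=NH2
Op 5: best P0=NH1 P1=NH2
Op 6: best P0=NH0 P1=NH2
Op 7: best P0=NH0 P1=NH1
Op 8: best P0=NH0 P1=NH1

Answer: P0:NH0 P1:NH1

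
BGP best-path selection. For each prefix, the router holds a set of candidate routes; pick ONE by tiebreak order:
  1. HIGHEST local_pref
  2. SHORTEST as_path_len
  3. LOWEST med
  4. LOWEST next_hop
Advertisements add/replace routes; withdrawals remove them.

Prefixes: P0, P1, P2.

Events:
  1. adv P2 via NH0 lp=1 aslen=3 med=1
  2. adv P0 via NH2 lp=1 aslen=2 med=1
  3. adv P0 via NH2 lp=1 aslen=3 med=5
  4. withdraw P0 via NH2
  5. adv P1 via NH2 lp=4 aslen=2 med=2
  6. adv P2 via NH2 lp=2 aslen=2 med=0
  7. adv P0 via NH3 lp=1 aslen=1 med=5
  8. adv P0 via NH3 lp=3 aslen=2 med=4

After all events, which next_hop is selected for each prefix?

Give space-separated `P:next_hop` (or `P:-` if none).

Op 1: best P0=- P1=- P2=NH0
Op 2: best P0=NH2 P1=- P2=NH0
Op 3: best P0=NH2 P1=- P2=NH0
Op 4: best P0=- P1=- P2=NH0
Op 5: best P0=- P1=NH2 P2=NH0
Op 6: best P0=- P1=NH2 P2=NH2
Op 7: best P0=NH3 P1=NH2 P2=NH2
Op 8: best P0=NH3 P1=NH2 P2=NH2

Answer: P0:NH3 P1:NH2 P2:NH2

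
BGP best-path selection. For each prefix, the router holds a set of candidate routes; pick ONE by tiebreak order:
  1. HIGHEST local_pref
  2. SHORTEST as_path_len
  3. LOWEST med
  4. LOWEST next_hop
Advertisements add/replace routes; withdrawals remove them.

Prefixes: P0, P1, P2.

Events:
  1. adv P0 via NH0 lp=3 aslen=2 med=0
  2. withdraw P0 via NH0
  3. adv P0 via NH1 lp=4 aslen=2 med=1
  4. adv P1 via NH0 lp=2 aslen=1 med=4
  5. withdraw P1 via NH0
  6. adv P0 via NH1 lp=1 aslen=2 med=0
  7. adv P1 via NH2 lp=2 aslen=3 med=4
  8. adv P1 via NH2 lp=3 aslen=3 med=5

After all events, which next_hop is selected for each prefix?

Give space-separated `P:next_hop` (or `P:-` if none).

Op 1: best P0=NH0 P1=- P2=-
Op 2: best P0=- P1=- P2=-
Op 3: best P0=NH1 P1=- P2=-
Op 4: best P0=NH1 P1=NH0 P2=-
Op 5: best P0=NH1 P1=- P2=-
Op 6: best P0=NH1 P1=- P2=-
Op 7: best P0=NH1 P1=NH2 P2=-
Op 8: best P0=NH1 P1=NH2 P2=-

Answer: P0:NH1 P1:NH2 P2:-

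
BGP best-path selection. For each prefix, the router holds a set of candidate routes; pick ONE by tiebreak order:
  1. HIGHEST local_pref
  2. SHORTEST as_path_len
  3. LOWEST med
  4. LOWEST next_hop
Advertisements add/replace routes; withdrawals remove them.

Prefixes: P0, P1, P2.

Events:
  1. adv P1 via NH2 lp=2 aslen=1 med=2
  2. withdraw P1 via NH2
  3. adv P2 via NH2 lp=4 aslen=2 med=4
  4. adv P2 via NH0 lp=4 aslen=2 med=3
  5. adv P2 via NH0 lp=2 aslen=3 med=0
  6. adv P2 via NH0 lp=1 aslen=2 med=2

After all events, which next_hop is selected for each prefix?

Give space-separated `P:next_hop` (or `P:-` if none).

Answer: P0:- P1:- P2:NH2

Derivation:
Op 1: best P0=- P1=NH2 P2=-
Op 2: best P0=- P1=- P2=-
Op 3: best P0=- P1=- P2=NH2
Op 4: best P0=- P1=- P2=NH0
Op 5: best P0=- P1=- P2=NH2
Op 6: best P0=- P1=- P2=NH2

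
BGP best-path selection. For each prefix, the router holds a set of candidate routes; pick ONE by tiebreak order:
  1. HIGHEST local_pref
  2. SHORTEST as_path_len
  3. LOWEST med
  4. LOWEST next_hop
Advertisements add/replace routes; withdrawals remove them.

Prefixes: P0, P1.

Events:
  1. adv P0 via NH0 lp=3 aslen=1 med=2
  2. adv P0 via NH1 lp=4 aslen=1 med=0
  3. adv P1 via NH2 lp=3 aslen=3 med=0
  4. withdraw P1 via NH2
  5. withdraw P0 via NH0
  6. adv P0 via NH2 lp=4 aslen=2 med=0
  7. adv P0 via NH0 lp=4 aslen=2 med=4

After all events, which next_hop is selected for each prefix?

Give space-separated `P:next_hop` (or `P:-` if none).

Answer: P0:NH1 P1:-

Derivation:
Op 1: best P0=NH0 P1=-
Op 2: best P0=NH1 P1=-
Op 3: best P0=NH1 P1=NH2
Op 4: best P0=NH1 P1=-
Op 5: best P0=NH1 P1=-
Op 6: best P0=NH1 P1=-
Op 7: best P0=NH1 P1=-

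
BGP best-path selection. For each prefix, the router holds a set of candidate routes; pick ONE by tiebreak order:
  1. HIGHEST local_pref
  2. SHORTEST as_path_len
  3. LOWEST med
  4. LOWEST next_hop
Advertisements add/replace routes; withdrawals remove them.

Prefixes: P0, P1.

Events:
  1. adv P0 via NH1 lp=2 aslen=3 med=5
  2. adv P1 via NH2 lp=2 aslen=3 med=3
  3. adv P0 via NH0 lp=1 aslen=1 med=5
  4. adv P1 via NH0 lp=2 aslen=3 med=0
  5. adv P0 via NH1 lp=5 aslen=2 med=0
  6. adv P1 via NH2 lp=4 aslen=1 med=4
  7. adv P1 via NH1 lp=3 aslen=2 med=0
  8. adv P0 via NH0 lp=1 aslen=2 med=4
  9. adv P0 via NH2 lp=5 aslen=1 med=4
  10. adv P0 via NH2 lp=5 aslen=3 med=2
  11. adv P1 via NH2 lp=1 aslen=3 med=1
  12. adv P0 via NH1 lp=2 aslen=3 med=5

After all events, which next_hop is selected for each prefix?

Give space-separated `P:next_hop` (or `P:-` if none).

Answer: P0:NH2 P1:NH1

Derivation:
Op 1: best P0=NH1 P1=-
Op 2: best P0=NH1 P1=NH2
Op 3: best P0=NH1 P1=NH2
Op 4: best P0=NH1 P1=NH0
Op 5: best P0=NH1 P1=NH0
Op 6: best P0=NH1 P1=NH2
Op 7: best P0=NH1 P1=NH2
Op 8: best P0=NH1 P1=NH2
Op 9: best P0=NH2 P1=NH2
Op 10: best P0=NH1 P1=NH2
Op 11: best P0=NH1 P1=NH1
Op 12: best P0=NH2 P1=NH1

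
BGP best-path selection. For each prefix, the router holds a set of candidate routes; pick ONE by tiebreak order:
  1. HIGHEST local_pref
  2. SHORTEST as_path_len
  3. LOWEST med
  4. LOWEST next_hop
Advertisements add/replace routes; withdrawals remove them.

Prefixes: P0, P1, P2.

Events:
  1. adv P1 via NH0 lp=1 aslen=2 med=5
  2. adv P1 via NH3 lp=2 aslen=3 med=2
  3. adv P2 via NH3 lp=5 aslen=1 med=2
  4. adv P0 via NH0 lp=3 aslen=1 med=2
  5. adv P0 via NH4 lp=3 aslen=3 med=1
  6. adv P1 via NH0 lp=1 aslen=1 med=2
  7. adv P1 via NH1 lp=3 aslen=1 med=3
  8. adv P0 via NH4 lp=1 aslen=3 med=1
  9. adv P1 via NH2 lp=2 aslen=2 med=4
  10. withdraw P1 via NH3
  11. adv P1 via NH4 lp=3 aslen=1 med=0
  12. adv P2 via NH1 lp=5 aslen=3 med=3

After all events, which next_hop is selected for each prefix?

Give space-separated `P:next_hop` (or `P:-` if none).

Answer: P0:NH0 P1:NH4 P2:NH3

Derivation:
Op 1: best P0=- P1=NH0 P2=-
Op 2: best P0=- P1=NH3 P2=-
Op 3: best P0=- P1=NH3 P2=NH3
Op 4: best P0=NH0 P1=NH3 P2=NH3
Op 5: best P0=NH0 P1=NH3 P2=NH3
Op 6: best P0=NH0 P1=NH3 P2=NH3
Op 7: best P0=NH0 P1=NH1 P2=NH3
Op 8: best P0=NH0 P1=NH1 P2=NH3
Op 9: best P0=NH0 P1=NH1 P2=NH3
Op 10: best P0=NH0 P1=NH1 P2=NH3
Op 11: best P0=NH0 P1=NH4 P2=NH3
Op 12: best P0=NH0 P1=NH4 P2=NH3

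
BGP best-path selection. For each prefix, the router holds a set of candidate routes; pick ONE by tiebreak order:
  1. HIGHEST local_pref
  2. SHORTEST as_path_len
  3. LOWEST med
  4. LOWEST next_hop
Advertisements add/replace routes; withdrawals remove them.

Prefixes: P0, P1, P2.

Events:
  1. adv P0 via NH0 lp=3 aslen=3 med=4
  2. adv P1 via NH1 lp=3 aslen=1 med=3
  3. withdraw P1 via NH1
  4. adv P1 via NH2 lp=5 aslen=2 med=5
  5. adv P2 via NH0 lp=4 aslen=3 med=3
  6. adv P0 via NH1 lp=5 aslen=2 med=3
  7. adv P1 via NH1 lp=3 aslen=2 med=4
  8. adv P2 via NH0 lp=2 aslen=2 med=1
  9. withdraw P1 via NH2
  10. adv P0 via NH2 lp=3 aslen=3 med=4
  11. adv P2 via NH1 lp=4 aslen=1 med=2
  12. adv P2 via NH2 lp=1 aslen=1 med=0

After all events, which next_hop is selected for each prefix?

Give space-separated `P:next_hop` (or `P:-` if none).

Op 1: best P0=NH0 P1=- P2=-
Op 2: best P0=NH0 P1=NH1 P2=-
Op 3: best P0=NH0 P1=- P2=-
Op 4: best P0=NH0 P1=NH2 P2=-
Op 5: best P0=NH0 P1=NH2 P2=NH0
Op 6: best P0=NH1 P1=NH2 P2=NH0
Op 7: best P0=NH1 P1=NH2 P2=NH0
Op 8: best P0=NH1 P1=NH2 P2=NH0
Op 9: best P0=NH1 P1=NH1 P2=NH0
Op 10: best P0=NH1 P1=NH1 P2=NH0
Op 11: best P0=NH1 P1=NH1 P2=NH1
Op 12: best P0=NH1 P1=NH1 P2=NH1

Answer: P0:NH1 P1:NH1 P2:NH1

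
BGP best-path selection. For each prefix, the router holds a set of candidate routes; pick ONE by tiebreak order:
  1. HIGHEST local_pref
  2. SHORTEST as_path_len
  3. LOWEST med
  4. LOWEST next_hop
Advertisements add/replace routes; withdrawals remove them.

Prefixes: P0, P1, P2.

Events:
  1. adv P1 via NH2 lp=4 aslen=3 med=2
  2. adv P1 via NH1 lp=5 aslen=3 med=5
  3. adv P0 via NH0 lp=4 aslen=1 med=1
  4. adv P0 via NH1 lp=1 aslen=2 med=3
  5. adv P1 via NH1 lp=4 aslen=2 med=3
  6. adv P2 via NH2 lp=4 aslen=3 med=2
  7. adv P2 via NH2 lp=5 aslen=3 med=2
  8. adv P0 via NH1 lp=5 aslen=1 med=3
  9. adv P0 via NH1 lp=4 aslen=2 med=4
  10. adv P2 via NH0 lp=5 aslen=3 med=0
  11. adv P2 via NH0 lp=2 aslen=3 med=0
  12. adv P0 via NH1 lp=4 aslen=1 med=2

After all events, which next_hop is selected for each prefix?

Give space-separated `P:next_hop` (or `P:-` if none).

Op 1: best P0=- P1=NH2 P2=-
Op 2: best P0=- P1=NH1 P2=-
Op 3: best P0=NH0 P1=NH1 P2=-
Op 4: best P0=NH0 P1=NH1 P2=-
Op 5: best P0=NH0 P1=NH1 P2=-
Op 6: best P0=NH0 P1=NH1 P2=NH2
Op 7: best P0=NH0 P1=NH1 P2=NH2
Op 8: best P0=NH1 P1=NH1 P2=NH2
Op 9: best P0=NH0 P1=NH1 P2=NH2
Op 10: best P0=NH0 P1=NH1 P2=NH0
Op 11: best P0=NH0 P1=NH1 P2=NH2
Op 12: best P0=NH0 P1=NH1 P2=NH2

Answer: P0:NH0 P1:NH1 P2:NH2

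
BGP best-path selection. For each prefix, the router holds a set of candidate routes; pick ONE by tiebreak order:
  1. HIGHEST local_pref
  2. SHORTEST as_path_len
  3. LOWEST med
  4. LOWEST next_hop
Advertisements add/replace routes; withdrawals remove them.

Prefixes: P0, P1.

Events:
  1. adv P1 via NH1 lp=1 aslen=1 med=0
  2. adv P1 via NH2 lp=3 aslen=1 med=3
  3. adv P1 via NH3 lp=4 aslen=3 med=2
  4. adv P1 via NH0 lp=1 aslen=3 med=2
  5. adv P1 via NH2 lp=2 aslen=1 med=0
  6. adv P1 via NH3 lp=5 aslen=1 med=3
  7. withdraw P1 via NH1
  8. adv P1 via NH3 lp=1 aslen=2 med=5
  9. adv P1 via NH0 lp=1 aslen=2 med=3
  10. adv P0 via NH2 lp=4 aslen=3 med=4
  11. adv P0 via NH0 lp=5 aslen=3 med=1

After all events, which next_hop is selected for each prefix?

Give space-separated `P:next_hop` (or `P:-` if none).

Answer: P0:NH0 P1:NH2

Derivation:
Op 1: best P0=- P1=NH1
Op 2: best P0=- P1=NH2
Op 3: best P0=- P1=NH3
Op 4: best P0=- P1=NH3
Op 5: best P0=- P1=NH3
Op 6: best P0=- P1=NH3
Op 7: best P0=- P1=NH3
Op 8: best P0=- P1=NH2
Op 9: best P0=- P1=NH2
Op 10: best P0=NH2 P1=NH2
Op 11: best P0=NH0 P1=NH2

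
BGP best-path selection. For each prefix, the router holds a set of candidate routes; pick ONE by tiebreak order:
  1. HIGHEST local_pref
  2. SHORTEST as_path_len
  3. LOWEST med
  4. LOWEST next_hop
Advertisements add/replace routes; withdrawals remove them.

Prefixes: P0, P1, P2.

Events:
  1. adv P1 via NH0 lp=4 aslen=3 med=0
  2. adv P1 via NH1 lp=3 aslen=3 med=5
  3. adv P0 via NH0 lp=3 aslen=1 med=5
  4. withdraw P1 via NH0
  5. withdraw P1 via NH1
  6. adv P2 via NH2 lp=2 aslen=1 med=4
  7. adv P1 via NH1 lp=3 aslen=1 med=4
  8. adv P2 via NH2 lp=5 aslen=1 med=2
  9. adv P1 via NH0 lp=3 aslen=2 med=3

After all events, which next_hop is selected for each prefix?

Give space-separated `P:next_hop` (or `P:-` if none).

Answer: P0:NH0 P1:NH1 P2:NH2

Derivation:
Op 1: best P0=- P1=NH0 P2=-
Op 2: best P0=- P1=NH0 P2=-
Op 3: best P0=NH0 P1=NH0 P2=-
Op 4: best P0=NH0 P1=NH1 P2=-
Op 5: best P0=NH0 P1=- P2=-
Op 6: best P0=NH0 P1=- P2=NH2
Op 7: best P0=NH0 P1=NH1 P2=NH2
Op 8: best P0=NH0 P1=NH1 P2=NH2
Op 9: best P0=NH0 P1=NH1 P2=NH2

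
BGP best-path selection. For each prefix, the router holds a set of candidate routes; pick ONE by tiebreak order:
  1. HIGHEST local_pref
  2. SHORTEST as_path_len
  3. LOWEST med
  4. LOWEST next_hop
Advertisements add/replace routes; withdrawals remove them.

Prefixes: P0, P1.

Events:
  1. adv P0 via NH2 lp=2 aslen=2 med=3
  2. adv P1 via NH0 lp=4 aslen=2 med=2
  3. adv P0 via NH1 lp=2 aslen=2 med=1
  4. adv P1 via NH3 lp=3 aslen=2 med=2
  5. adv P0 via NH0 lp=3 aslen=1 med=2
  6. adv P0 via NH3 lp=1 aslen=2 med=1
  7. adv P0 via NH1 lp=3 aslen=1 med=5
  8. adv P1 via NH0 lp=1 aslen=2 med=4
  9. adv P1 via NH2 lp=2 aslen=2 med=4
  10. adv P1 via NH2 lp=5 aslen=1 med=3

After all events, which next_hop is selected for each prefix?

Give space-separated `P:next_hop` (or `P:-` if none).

Op 1: best P0=NH2 P1=-
Op 2: best P0=NH2 P1=NH0
Op 3: best P0=NH1 P1=NH0
Op 4: best P0=NH1 P1=NH0
Op 5: best P0=NH0 P1=NH0
Op 6: best P0=NH0 P1=NH0
Op 7: best P0=NH0 P1=NH0
Op 8: best P0=NH0 P1=NH3
Op 9: best P0=NH0 P1=NH3
Op 10: best P0=NH0 P1=NH2

Answer: P0:NH0 P1:NH2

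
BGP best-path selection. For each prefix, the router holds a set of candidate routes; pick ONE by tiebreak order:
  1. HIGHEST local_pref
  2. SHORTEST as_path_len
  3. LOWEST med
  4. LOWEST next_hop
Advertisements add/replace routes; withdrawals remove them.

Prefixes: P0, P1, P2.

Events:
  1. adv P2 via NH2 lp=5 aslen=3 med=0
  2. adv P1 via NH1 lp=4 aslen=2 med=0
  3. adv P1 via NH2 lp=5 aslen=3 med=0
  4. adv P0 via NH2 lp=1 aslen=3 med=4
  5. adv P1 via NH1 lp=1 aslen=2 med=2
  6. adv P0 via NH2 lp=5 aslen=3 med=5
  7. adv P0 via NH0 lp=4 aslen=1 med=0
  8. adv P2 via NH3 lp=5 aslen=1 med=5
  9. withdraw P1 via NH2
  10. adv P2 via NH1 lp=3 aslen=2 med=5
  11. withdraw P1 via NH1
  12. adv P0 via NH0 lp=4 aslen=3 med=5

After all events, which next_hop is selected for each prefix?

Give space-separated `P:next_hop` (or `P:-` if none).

Op 1: best P0=- P1=- P2=NH2
Op 2: best P0=- P1=NH1 P2=NH2
Op 3: best P0=- P1=NH2 P2=NH2
Op 4: best P0=NH2 P1=NH2 P2=NH2
Op 5: best P0=NH2 P1=NH2 P2=NH2
Op 6: best P0=NH2 P1=NH2 P2=NH2
Op 7: best P0=NH2 P1=NH2 P2=NH2
Op 8: best P0=NH2 P1=NH2 P2=NH3
Op 9: best P0=NH2 P1=NH1 P2=NH3
Op 10: best P0=NH2 P1=NH1 P2=NH3
Op 11: best P0=NH2 P1=- P2=NH3
Op 12: best P0=NH2 P1=- P2=NH3

Answer: P0:NH2 P1:- P2:NH3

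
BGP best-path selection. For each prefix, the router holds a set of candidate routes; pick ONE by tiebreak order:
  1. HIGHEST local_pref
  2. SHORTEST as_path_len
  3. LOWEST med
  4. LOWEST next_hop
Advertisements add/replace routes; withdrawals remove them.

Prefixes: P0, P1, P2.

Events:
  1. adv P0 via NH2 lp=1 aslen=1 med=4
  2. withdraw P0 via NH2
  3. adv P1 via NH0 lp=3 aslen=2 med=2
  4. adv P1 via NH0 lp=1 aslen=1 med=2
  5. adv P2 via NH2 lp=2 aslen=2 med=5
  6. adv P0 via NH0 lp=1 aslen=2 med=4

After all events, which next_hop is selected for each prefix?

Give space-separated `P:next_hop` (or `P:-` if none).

Op 1: best P0=NH2 P1=- P2=-
Op 2: best P0=- P1=- P2=-
Op 3: best P0=- P1=NH0 P2=-
Op 4: best P0=- P1=NH0 P2=-
Op 5: best P0=- P1=NH0 P2=NH2
Op 6: best P0=NH0 P1=NH0 P2=NH2

Answer: P0:NH0 P1:NH0 P2:NH2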